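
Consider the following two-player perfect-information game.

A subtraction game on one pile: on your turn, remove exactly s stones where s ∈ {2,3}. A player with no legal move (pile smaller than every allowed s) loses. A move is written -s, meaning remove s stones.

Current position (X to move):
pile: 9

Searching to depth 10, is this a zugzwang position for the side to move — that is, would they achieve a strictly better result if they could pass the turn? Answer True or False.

p1 X@[9]: -2[7]-1 -3[6]+1*
p2 O@[6]: -2[4]-1* -3[3]-1
p3 X@[4]: -2[2]-1 -3[1]+1*
p4 O@[1] terminal -1; root [9] d10
if X skipped the turn, O would face:
~ p1 O@[9]: -2[7]-1 -3[6]+1*
~ p2 X@[6]: -2[4]-1* -3[3]-1
~ p3 O@[4]: -2[2]-1 -3[1]+1*
~ p4 X@[1] terminal -1; root [9] d10
compare (X): move=+1 vs pass=-1

zugzwang(9, X) = False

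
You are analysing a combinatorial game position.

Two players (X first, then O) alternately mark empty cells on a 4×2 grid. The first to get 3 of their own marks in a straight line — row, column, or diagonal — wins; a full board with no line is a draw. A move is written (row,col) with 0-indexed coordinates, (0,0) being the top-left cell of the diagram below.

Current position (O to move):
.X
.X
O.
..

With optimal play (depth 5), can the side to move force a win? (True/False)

ply 1, O at .X/.X/O./.. | (0,0)=-1→OX/.X/O./..; (1,0)=-1→.X/OX/O./..; (2,1)=+0→.X/.X/OO/..*; (3,0)=-1→.X/.X/O./O.; (3,1)=-1→.X/.X/O./.O
ply 2, X at .X/.X/OO/.. | (0,0)=+0→XX/.X/OO/..*; (1,0)=+0→.X/XX/OO/..; (3,0)=+0→.X/.X/OO/X.; (3,1)=-1→.X/.X/OO/.X
ply 3, O at XX/.X/OO/.. | (1,0)=+0→XX/OX/OO/..*; (3,0)=+0→XX/.X/OO/O.; (3,1)=+0→XX/.X/OO/.O
ply 4, X at XX/OX/OO/.. | (3,0)=+0→XX/OX/OO/X.*; (3,1)=-1→XX/OX/OO/.X
ply 5, O at XX/OX/OO/X. | (3,1)=+0→XX/OX/OO/XO*
ply 6: XX/OX/OO/XO is terminal +0 (X); from .X/.X/O./.. depth 5

O winning at [.X/.X/O./..]: False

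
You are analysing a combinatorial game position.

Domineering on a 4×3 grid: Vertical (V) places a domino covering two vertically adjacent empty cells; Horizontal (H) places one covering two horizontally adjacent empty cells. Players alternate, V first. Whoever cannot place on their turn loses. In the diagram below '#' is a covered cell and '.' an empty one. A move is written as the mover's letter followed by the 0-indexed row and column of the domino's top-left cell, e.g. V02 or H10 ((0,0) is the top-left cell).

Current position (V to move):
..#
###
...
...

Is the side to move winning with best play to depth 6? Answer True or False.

p1 V@[..#/###/.../...]: V20[..#/###/#../#..]-1 V21[..#/###/.#./.#.]+1* V22[..#/###/..#/..#]-1
p2 H@[..#/###/.#./.#.]: H00[###/###/.#./.#.]-1*
p3 V@[###/###/.#./.#.]: V20[###/###/##./##.]+1* V22[###/###/.##/.##]+1
p4 H@[###/###/##./##.] terminal -1; root [..#/###/.../...] d6

V winning at [..#/###/.../...]: True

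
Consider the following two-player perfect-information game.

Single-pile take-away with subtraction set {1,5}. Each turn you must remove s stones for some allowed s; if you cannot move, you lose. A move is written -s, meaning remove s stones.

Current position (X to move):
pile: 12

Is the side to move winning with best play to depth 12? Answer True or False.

ply 1, X at 12 | -1=-1→11*; -5=-1→7
ply 2, O at 11 | -1=+1→10*; -5=+1→6
ply 3, X at 10 | -1=-1→9*; -5=-1→5
ply 4, O at 9 | -1=+1→8*; -5=+1→4
ply 5, X at 8 | -1=-1→7*; -5=-1→3
ply 6, O at 7 | -1=+1→6*; -5=+1→2
ply 7, X at 6 | -1=-1→5*; -5=-1→1
ply 8, O at 5 | -1=+1→4*; -5=+1→0
ply 9, X at 4 | -1=-1→3*
ply 10, O at 3 | -1=+1→2*
ply 11, X at 2 | -1=-1→1*
ply 12, O at 1 | -1=+1→0*
ply 13: 0 is terminal -1 (X); from 12 depth 12

X winning at [12]: False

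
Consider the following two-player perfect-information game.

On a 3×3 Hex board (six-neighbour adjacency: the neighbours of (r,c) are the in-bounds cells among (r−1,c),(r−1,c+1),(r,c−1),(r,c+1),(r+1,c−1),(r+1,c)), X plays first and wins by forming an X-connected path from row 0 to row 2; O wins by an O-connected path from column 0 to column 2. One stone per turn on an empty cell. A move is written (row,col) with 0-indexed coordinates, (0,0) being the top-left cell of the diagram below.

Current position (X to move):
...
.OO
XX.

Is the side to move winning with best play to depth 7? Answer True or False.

p1 X@[.../.OO/XX.]: (0,0)[X../.OO/XX.]-1 (0,1)[.X./.OO/XX.]-1 (0,2)[..X/.OO/XX.]-1 (1,0)[.../XOO/XX.]+1* (2,2)[.../.OO/XXX]-1
p2 O@[.../XOO/XX.]: (0,0)[O../XOO/XX.]-1* (0,1)[.O./XOO/XX.]-1 (0,2)[..O/XOO/XX.]-1 (2,2)[.../XOO/XXO]-1
p3 X@[O../XOO/XX.]: (0,1)[OX./XOO/XX.]+1* (0,2)[O.X/XOO/XX.]-1 (2,2)[O../XOO/XXX]-1
p4 O@[OX./XOO/XX.] terminal -1; root [.../.OO/XX.] d7

X winning at [.../.OO/XX.]: True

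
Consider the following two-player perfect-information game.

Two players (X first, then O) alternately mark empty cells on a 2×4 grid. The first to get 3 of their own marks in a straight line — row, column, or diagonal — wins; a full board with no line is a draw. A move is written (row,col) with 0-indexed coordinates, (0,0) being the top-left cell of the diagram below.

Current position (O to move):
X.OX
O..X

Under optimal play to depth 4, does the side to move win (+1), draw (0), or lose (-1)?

value(X.OX/O..X, O) = 0

p1 O@[X.OX/O..X]: (0,1)[XOOX/O..X]+0* (1,1)[X.OX/OO.X]+0 (1,2)[X.OX/O.OX]+0
p2 X@[XOOX/O..X]: (1,1)[XOOX/OX.X]+0* (1,2)[XOOX/O.XX]+0
p3 O@[XOOX/OX.X]: (1,2)[XOOX/OXOX]+0*
p4 X@[XOOX/OXOX] terminal +0; root [X.OX/O..X] d4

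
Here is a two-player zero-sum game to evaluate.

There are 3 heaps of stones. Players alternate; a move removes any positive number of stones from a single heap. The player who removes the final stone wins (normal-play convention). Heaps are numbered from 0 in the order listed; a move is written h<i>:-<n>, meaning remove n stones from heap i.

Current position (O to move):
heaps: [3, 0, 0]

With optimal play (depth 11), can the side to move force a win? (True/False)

O winning at [(3,0,0)]: True

ply 1, O at (3,0,0) | h0:-1=-1→(2,0,0); h0:-2=-1→(1,0,0); h0:-3=+1→(0,0,0)*
ply 2: (0,0,0) is terminal -1 (X); from (3,0,0) depth 11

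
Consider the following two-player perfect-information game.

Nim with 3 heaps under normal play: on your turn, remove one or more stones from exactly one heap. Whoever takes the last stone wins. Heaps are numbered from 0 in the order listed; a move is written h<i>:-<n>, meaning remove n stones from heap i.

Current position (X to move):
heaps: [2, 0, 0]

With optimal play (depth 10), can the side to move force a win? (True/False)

X winning at [(2,0,0)]: True

p1 X@[(2,0,0)]: h0:-1[(1,0,0)]-1 h0:-2[(0,0,0)]+1*
p2 O@[(0,0,0)] terminal -1; root [(2,0,0)] d10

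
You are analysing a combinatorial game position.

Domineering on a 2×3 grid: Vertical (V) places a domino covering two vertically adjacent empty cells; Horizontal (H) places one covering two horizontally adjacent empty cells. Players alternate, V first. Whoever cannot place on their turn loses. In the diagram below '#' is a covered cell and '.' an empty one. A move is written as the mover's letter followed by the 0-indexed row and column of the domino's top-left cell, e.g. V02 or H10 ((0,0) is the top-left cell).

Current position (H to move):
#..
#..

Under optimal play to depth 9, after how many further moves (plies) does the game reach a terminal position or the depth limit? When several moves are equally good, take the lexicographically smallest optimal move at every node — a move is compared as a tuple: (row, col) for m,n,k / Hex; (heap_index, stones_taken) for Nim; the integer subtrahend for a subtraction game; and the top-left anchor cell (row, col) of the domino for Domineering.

ply 1, H at #../#.. | H01=+1→###/#..*; H11=+1→#../###
ply 2: ###/#.. is terminal -1 (V); from #../#.. depth 9

PV length from [#../#..]: 1 ply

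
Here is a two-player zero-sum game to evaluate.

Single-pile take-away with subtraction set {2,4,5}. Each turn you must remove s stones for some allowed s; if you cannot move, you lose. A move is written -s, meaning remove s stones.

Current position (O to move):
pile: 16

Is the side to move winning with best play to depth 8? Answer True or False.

p1 O@[16]: -2[14]+1* -4[12]-1 -5[11]-1
p2 X@[14]: -2[12]-1* -4[10]-1 -5[9]-1
p3 O@[12]: -2[10]-1 -4[8]+1* -5[7]+1
p4 X@[8]: -2[6]-1* -4[4]-1 -5[3]-1
p5 O@[6]: -2[4]-1 -4[2]-1 -5[1]+1*
p6 X@[1] terminal -1; root [16] d8

O winning at [16]: True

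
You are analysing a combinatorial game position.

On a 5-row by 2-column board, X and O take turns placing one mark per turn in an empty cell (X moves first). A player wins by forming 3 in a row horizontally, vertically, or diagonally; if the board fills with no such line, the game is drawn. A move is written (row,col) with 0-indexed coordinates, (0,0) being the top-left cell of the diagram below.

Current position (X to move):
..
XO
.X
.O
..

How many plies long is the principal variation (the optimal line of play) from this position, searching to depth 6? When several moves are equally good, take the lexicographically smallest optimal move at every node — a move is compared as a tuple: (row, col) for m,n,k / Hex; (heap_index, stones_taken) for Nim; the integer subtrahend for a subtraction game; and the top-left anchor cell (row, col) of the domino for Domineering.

PV length from [../XO/.X/.O/..]: 3 plies

ply 1, X at ../XO/.X/.O/.. | (0,0)=+0→X./XO/.X/.O/..; (0,1)=+0→.X/XO/.X/.O/..; (2,0)=+1→../XO/XX/.O/..*; (3,0)=+0→../XO/.X/XO/..; (4,0)=+0→../XO/.X/.O/X.; (4,1)=+0→../XO/.X/.O/.X
ply 2, O at ../XO/XX/.O/.. | (0,0)=-1→O./XO/XX/.O/..*; (0,1)=-1→.O/XO/XX/.O/..; (3,0)=-1→../XO/XX/OO/..; (4,0)=-1→../XO/XX/.O/O.; (4,1)=-1→../XO/XX/.O/.O
ply 3, X at O./XO/XX/.O/.. | (0,1)=+0→OX/XO/XX/.O/..; (3,0)=+1→O./XO/XX/XO/..*; (4,0)=+0→O./XO/XX/.O/X.; (4,1)=+0→O./XO/XX/.O/.X
ply 4: O./XO/XX/XO/.. is terminal -1 (O); from ../XO/.X/.O/.. depth 6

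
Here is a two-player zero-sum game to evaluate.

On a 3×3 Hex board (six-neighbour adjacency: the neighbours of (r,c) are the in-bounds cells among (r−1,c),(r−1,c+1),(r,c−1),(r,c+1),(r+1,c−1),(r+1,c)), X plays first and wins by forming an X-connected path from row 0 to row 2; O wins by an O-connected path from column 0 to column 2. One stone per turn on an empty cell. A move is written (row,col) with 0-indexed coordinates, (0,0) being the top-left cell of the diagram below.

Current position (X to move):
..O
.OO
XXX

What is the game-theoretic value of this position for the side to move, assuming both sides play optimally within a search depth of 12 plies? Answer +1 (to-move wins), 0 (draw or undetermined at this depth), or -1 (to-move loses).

p1 X@[..O/.OO/XXX]: (0,0)[X.O/.OO/XXX]-1 (0,1)[.XO/.OO/XXX]-1 (1,0)[..O/XOO/XXX]+1*
p2 O@[..O/XOO/XXX]: (0,0)[O.O/XOO/XXX]-1* (0,1)[.OO/XOO/XXX]-1
p3 X@[O.O/XOO/XXX]: (0,1)[OXO/XOO/XXX]+1*
p4 O@[OXO/XOO/XXX] terminal -1; root [..O/.OO/XXX] d12

value(..O/.OO/XXX, X) = +1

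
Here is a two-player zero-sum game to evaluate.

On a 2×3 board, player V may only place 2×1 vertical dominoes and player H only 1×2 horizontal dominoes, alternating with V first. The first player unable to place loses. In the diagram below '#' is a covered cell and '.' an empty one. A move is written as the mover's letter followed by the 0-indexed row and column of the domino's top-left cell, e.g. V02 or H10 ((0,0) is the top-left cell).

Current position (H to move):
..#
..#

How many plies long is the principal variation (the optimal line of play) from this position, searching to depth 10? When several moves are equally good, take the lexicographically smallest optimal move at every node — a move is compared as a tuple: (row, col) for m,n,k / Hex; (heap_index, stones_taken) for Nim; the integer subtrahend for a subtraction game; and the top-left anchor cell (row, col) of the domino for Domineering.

PV length from [..#/..#]: 1 ply

p1 H@[..#/..#]: H00[###/..#]+1* H10[..#/###]+1
p2 V@[###/..#] terminal -1; root [..#/..#] d10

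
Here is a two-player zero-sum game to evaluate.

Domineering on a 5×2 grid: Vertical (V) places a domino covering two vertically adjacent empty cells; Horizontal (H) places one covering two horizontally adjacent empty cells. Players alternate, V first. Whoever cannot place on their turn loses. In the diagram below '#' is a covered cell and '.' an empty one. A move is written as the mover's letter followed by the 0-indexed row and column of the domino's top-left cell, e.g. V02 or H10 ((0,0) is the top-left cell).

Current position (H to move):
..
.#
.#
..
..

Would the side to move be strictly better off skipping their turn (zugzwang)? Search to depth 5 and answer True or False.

ply 1, H at ../.#/.#/../.. | H00=-1→##/.#/.#/../..; H30=+1→../.#/.#/##/..*; H40=+1→../.#/.#/../##
ply 2, V at ../.#/.#/##/.. | V00=-1→#./##/.#/##/..*; V10=-1→../##/##/##/..
ply 3, H at #./##/.#/##/.. | H40=+1→#./##/.#/##/##*
ply 4: #./##/.#/##/## is terminal -1 (V); from ../.#/.#/../.. depth 5
if H skipped the turn, V would face:
~ ply 1, V at ../.#/.#/../.. | V00=-1→#./##/.#/../..; V10=-1→../##/##/../..; V20=+1→../.#/##/#./..*; V30=+1→../.#/.#/#./#.; V31=+1→../.#/.#/.#/.#
~ ply 2, H at ../.#/##/#./.. | H00=-1→##/.#/##/#./..*; H40=-1→../.#/##/#./##
~ ply 3, V at ##/.#/##/#./.. | V31=+1→##/.#/##/##/.#*
~ ply 4: ##/.#/##/##/.# is terminal -1 (H); from ../.#/.#/../.. depth 5
compare (H): move=+1 vs pass=-1

zugzwang(../.#/.#/../.., H) = False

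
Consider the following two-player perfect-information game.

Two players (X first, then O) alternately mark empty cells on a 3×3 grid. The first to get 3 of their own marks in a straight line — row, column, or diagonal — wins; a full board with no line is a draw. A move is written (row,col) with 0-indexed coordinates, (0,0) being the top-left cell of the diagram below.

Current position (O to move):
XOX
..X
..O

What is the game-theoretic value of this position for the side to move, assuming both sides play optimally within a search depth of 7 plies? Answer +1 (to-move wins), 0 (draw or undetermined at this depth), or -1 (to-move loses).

[XOX/..X/..O] O move#1: (1,0):+0/XOX/O.X/..O, (1,1):+0/XOX/.OX/..O, (2,0):+0/XOX/..X/O.O, (2,1):+1/XOX/..X/.OO*
[XOX/..X/.OO] X move#2: (1,0):-1/XOX/X.X/.OO*, (1,1):-1/XOX/.XX/.OO, (2,0):-1/XOX/..X/XOO
[XOX/X.X/.OO] O move#3: (1,1):+1/XOX/XOX/.OO*, (2,0):+1/XOX/X.X/OOO
[XOX/XOX/.OO] end (terminal -1, X#4); searched XOX/..X/..O to 7

value(XOX/..X/..O, O) = +1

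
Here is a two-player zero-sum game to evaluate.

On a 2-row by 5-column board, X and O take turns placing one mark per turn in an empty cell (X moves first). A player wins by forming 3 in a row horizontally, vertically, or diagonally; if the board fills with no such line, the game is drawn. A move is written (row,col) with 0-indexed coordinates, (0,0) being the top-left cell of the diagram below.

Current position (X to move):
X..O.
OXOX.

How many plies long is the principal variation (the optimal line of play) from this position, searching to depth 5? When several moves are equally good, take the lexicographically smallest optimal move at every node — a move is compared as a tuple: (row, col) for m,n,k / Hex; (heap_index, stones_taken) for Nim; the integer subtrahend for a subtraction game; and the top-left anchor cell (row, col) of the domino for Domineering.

[X..O./OXOX.] X move#1: (0,1):+0/XX.O./OXOX.*, (0,2):+0/X.XO./OXOX., (0,4):+0/X..OX/OXOX., (1,4):-1/X..O./OXOXX
[XX.O./OXOX.] O move#2: (0,2):+0/XXOO./OXOX.*, (0,4):-1/XX.OO/OXOX., (1,4):-1/XX.O./OXOXO
[XXOO./OXOX.] X move#3: (0,4):+0/XXOOX/OXOX.*, (1,4):-1/XXOO./OXOXX
[XXOOX/OXOX.] O move#4: (1,4):+0/XXOOX/OXOXO*
[XXOOX/OXOXO] end (terminal +0, X#5); searched X..O./OXOX. to 5

PV length from [X..O./OXOX.]: 4 plies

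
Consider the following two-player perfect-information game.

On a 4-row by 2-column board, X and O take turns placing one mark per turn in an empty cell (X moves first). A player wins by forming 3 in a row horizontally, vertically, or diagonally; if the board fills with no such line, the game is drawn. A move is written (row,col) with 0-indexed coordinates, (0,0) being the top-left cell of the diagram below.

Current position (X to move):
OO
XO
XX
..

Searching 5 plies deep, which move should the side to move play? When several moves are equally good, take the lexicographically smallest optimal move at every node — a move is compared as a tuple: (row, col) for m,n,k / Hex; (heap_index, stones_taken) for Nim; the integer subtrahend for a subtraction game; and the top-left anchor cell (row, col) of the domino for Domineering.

p1 X@[OO/XO/XX/..]: (3,0)[OO/XO/XX/X.]+1* (3,1)[OO/XO/XX/.X]+0
p2 O@[OO/XO/XX/X.] terminal -1; root [OO/XO/XX/..] d5

X's best at [OO/XO/XX/..]: (3,0)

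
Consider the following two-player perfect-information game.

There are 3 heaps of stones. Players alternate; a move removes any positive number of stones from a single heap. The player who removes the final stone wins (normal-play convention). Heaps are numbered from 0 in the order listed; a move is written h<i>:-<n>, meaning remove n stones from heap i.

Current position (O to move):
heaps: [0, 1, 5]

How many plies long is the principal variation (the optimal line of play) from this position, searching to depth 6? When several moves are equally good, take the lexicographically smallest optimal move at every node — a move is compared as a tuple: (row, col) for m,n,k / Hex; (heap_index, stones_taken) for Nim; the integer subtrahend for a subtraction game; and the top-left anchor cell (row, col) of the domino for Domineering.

ply 1, O at (0,1,5) | h1:-1=-1→(0,0,5); h2:-1=-1→(0,1,4); h2:-2=-1→(0,1,3); h2:-3=-1→(0,1,2); h2:-4=+1→(0,1,1)*; h2:-5=-1→(0,1,0)
ply 2, X at (0,1,1) | h1:-1=-1→(0,0,1)*; h2:-1=-1→(0,1,0)
ply 3, O at (0,0,1) | h2:-1=+1→(0,0,0)*
ply 4: (0,0,0) is terminal -1 (X); from (0,1,5) depth 6

PV length from [(0,1,5)]: 3 plies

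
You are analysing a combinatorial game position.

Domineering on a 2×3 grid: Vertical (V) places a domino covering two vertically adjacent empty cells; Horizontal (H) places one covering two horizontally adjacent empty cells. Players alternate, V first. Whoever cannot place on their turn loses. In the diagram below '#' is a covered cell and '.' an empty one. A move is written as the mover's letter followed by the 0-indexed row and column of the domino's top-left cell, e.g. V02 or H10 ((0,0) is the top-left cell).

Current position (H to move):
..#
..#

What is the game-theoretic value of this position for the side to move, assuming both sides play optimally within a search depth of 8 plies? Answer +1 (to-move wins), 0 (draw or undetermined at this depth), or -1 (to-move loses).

value(..#/..#, H) = +1

ply 1, H at ..#/..# | H00=+1→###/..#*; H10=+1→..#/###
ply 2: ###/..# is terminal -1 (V); from ..#/..# depth 8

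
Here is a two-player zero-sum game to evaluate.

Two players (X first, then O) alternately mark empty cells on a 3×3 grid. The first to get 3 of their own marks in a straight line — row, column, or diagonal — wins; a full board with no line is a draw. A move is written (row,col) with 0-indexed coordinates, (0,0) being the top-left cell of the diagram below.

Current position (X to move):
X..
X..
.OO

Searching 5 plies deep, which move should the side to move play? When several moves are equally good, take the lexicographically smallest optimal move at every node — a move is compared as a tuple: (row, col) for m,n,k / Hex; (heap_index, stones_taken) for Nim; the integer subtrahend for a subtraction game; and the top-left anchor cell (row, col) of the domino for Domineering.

[X../X../.OO] X move#1: (0,1):-1/XX./X../.OO, (0,2):-1/X.X/X../.OO, (1,1):-1/X../XX./.OO, (1,2):-1/X../X.X/.OO, (2,0):+1/X../X../XOO*
[X../X../XOO] end (terminal -1, O#2); searched X../X../.OO to 5

X's best at [X../X../.OO]: (2,0)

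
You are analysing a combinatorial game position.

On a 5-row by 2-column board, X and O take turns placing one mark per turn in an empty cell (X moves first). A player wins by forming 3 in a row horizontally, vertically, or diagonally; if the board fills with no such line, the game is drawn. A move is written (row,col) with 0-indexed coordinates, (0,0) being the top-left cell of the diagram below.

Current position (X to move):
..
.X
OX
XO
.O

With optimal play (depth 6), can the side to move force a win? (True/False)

ply 1, X at ../.X/OX/XO/.O | (0,0)=+0→X./.X/OX/XO/.O; (0,1)=+1→.X/.X/OX/XO/.O*; (1,0)=+0→../XX/OX/XO/.O; (4,0)=+0→../.X/OX/XO/XO
ply 2: .X/.X/OX/XO/.O is terminal -1 (O); from ../.X/OX/XO/.O depth 6

X winning at [../.X/OX/XO/.O]: True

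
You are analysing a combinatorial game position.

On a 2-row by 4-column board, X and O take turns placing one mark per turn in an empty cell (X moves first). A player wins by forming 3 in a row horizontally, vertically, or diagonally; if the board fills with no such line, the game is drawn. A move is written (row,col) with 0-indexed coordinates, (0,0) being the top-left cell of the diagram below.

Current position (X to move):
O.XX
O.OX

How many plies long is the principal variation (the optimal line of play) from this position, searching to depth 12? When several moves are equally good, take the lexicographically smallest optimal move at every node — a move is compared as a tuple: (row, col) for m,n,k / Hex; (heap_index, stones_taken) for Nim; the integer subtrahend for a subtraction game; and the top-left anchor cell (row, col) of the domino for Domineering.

PV length from [O.XX/O.OX]: 1 ply

ply 1, X at O.XX/O.OX | (0,1)=+1→OXXX/O.OX*; (1,1)=+0→O.XX/OXOX
ply 2: OXXX/O.OX is terminal -1 (O); from O.XX/O.OX depth 12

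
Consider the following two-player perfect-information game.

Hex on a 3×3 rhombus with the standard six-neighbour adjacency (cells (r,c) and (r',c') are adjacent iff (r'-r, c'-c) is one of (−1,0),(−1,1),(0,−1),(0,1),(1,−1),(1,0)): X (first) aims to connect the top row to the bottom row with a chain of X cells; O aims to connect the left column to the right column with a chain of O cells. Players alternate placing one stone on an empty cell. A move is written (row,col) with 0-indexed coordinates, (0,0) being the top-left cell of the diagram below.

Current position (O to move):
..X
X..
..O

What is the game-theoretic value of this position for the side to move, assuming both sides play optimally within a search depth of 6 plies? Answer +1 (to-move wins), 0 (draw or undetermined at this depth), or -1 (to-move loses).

value(..X/X../..O, O) = -1

ply 1, O at ..X/X../..O | (0,0)=-1→O.X/X../..O*; (0,1)=-1→.OX/X../..O; (1,1)=-1→..X/XO./..O; (1,2)=-1→..X/X.O/..O; (2,0)=-1→..X/X../O.O; (2,1)=-1→..X/X../.OO
ply 2, X at O.X/X../..O | (0,1)=+1→OXX/X../..O*; (1,1)=+1→O.X/XX./..O; (1,2)=+1→O.X/X.X/..O; (2,0)=+1→O.X/X../X.O; (2,1)=+1→O.X/X../.XO
ply 3, O at OXX/X../..O | (1,1)=-1→OXX/XO./..O*; (1,2)=-1→OXX/X.O/..O; (2,0)=-1→OXX/X../O.O; (2,1)=-1→OXX/X../.OO
ply 4, X at OXX/XO./..O | (1,2)=+1→OXX/XOX/..O*; (2,0)=+1→OXX/XO./X.O; (2,1)=+1→OXX/XO./.XO
ply 5, O at OXX/XOX/..O | (2,0)=-1→OXX/XOX/O.O*; (2,1)=-1→OXX/XOX/.OO
ply 6, X at OXX/XOX/O.O | (2,1)=+1→OXX/XOX/OXO*
ply 7: OXX/XOX/OXO is terminal -1 (O); from ..X/X../..O depth 6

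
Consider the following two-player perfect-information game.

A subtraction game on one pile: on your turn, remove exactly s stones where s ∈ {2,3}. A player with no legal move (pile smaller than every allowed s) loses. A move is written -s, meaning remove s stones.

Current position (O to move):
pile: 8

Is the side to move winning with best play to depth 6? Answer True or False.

O winning at [8]: True

ply 1, O at 8 | -2=+1→6*; -3=+1→5
ply 2, X at 6 | -2=-1→4*; -3=-1→3
ply 3, O at 4 | -2=-1→2; -3=+1→1*
ply 4: 1 is terminal -1 (X); from 8 depth 6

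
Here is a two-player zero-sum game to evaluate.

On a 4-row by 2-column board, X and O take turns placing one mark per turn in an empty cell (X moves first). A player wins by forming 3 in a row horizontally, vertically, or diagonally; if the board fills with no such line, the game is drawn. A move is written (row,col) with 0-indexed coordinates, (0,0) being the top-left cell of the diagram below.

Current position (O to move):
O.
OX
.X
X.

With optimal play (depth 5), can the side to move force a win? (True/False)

O winning at [O./OX/.X/X.]: True

[O./OX/.X/X.] O move#1: (0,1):-1/OO/OX/.X/X., (2,0):+1/O./OX/OX/X.*, (3,1):-1/O./OX/.X/XO
[O./OX/OX/X.] end (terminal -1, X#2); searched O./OX/.X/X. to 5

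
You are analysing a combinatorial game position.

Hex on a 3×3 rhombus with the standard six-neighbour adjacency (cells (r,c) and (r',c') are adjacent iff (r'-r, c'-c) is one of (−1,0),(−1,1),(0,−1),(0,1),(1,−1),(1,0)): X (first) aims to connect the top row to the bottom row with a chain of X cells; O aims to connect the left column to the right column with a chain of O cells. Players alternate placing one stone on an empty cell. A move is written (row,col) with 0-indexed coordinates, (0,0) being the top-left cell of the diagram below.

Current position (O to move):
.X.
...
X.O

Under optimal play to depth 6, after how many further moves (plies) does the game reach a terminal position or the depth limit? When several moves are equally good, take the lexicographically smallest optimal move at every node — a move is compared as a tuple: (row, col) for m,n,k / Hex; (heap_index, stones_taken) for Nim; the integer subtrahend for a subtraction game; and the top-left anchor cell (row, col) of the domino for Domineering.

[.X./.../X.O] O move#1: (0,0):-1/OX./.../X.O*, (0,2):-1/.XO/.../X.O, (1,0):-1/.X./O../X.O, (1,1):-1/.X./.O./X.O, (1,2):-1/.X./..O/X.O, (2,1):-1/.X./.../XOO
[OX./.../X.O] X move#2: (0,2):+1/OXX/.../X.O*, (1,0):+1/OX./X../X.O, (1,1):+1/OX./.X./X.O, (1,2):+1/OX./..X/X.O, (2,1):+1/OX./.../XXO
[OXX/.../X.O] O move#3: (1,0):-1/OXX/O../X.O*, (1,1):-1/OXX/.O./X.O, (1,2):-1/OXX/..O/X.O, (2,1):-1/OXX/.../XOO
[OXX/O../X.O] X move#4: (1,1):+1/OXX/OX./X.O*, (1,2):+1/OXX/O.X/X.O, (2,1):+1/OXX/O../XXO
[OXX/OX./X.O] end (terminal -1, O#5); searched .X./.../X.O to 6

PV length from [.X./.../X.O]: 4 plies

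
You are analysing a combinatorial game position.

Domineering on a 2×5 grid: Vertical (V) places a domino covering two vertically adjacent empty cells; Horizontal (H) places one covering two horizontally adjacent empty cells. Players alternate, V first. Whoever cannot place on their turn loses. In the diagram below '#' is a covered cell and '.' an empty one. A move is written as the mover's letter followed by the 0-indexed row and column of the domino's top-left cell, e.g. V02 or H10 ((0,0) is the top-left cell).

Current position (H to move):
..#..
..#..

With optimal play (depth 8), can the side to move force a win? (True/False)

[..#../..#..] H move#1: H00:-1/###../..#..*, H03:-1/..###/..#.., H10:-1/..#../###.., H13:-1/..#../..###
[###../..#..] V move#2: V03:+1/####./..##.*, V04:+1/###.#/..#.#
[####./..##.] H move#3: H10:-1/####./####.*
[####./####.] V move#4: V04:+1/#####/#####*
[#####/#####] end (terminal -1, H#5); searched ..#../..#.. to 8

H winning at [..#../..#..]: False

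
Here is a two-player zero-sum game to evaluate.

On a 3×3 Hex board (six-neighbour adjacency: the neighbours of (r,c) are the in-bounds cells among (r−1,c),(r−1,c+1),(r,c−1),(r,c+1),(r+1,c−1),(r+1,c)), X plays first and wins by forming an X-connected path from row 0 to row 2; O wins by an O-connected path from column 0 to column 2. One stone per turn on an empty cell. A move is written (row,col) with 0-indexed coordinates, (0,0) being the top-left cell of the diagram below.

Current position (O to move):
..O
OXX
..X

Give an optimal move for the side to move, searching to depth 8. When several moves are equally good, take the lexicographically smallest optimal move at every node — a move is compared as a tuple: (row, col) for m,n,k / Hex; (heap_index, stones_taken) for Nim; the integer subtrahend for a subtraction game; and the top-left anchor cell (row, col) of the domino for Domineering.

ply 1, O at ..O/OXX/..X | (0,0)=-1→O.O/OXX/..X; (0,1)=+1→.OO/OXX/..X*; (2,0)=-1→..O/OXX/O.X; (2,1)=-1→..O/OXX/.OX
ply 2: .OO/OXX/..X is terminal -1 (X); from ..O/OXX/..X depth 8

O's best at [..O/OXX/..X]: (0,1)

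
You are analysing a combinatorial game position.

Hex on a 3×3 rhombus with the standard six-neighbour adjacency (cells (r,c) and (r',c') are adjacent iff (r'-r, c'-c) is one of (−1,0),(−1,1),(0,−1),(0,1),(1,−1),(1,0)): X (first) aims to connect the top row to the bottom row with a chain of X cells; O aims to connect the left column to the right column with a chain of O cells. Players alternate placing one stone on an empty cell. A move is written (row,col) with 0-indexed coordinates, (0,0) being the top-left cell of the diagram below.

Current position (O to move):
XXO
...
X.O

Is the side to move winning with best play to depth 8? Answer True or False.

[XXO/.../X.O] O move#1: (1,0):-1/XXO/O../X.O*, (1,1):-1/XXO/.O./X.O, (1,2):-1/XXO/..O/X.O, (2,1):-1/XXO/.../XOO
[XXO/O../X.O] X move#2: (1,1):+1/XXO/OX./X.O*, (1,2):-1/XXO/O.X/X.O, (2,1):-1/XXO/O../XXO
[XXO/OX./X.O] end (terminal -1, O#3); searched XXO/.../X.O to 8

O winning at [XXO/.../X.O]: False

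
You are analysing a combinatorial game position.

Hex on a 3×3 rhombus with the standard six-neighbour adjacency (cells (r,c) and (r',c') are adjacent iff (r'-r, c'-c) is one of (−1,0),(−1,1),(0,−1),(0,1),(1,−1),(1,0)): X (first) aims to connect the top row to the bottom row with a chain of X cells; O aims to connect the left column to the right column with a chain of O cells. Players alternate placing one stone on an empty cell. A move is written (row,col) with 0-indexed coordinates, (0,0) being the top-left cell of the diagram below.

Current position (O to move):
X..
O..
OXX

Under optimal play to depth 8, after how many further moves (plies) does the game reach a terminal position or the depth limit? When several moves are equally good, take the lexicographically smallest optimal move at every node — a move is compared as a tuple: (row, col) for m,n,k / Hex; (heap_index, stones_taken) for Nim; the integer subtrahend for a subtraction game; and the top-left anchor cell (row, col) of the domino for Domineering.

PV length from [X../O../OXX]: 3 plies

[X../O../OXX] O move#1: (0,1):-1/XO./O../OXX, (0,2):+1/X.O/O../OXX*, (1,1):+1/X../OO./OXX, (1,2):-1/X../O.O/OXX
[X.O/O../OXX] X move#2: (0,1):-1/XXO/O../OXX*, (1,1):-1/X.O/OX./OXX, (1,2):-1/X.O/O.X/OXX
[XXO/O../OXX] O move#3: (1,1):+1/XXO/OO./OXX*, (1,2):-1/XXO/O.O/OXX
[XXO/OO./OXX] end (terminal -1, X#4); searched X../O../OXX to 8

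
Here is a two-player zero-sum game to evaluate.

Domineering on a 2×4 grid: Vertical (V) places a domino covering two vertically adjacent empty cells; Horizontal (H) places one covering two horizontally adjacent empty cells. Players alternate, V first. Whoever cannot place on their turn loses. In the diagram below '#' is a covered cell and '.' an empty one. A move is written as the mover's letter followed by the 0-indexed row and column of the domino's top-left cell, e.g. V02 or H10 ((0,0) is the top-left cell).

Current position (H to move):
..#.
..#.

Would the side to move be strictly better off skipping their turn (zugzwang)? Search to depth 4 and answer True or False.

zugzwang(..#./..#., H) = False

[..#./..#.] H move#1: H00:+1/###./..#.*, H10:+1/..#./###.
[###./..#.] V move#2: V03:-1/####/..##*
[####/..##] H move#3: H10:+1/####/####*
[####/####] end (terminal -1, V#4); searched ..#./..#. to 4
pass branch (V moves first from the same position):
  | [..#./..#.] V move#1: V00:+1/#.#./#.#.*, V01:+1/.##./.##., V03:-1/..##/..##
  | [#.#./#.#.] end (terminal -1, H#2); searched ..#./..#. to 4
H moving scores +1; H passing scores -1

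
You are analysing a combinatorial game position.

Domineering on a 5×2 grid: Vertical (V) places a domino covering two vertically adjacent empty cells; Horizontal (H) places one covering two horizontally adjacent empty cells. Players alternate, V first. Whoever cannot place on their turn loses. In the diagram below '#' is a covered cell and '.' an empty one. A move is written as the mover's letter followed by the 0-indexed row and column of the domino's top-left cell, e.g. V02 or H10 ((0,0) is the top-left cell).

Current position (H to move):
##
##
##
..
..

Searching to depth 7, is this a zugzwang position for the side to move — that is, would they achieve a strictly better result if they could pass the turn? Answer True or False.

zugzwang(##/##/##/../.., H) = False

[##/##/##/../..] H move#1: H30:+1/##/##/##/##/..*, H40:+1/##/##/##/../##
[##/##/##/##/..] end (terminal -1, V#2); searched ##/##/##/../.. to 7
suppose H passes — search the same position with V to move:
pass> [##/##/##/../..] V move#1: V30:+1/##/##/##/#./#.*, V31:+1/##/##/##/.#/.#
pass> [##/##/##/#./#.] end (terminal -1, H#2); searched ##/##/##/../.. to 7
for H: play +1, pass -1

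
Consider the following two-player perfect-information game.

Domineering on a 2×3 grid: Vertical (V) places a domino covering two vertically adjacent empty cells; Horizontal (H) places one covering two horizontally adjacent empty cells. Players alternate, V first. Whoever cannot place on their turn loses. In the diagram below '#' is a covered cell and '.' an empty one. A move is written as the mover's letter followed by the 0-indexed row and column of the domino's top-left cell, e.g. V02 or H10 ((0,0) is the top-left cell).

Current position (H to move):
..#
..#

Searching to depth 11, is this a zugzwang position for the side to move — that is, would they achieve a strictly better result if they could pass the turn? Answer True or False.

p1 H@[..#/..#]: H00[###/..#]+1* H10[..#/###]+1
p2 V@[###/..#] terminal -1; root [..#/..#] d11
if H skipped the turn, V would face:
~ p1 V@[..#/..#]: V00[#.#/#.#]+1* V01[.##/.##]+1
~ p2 H@[#.#/#.#] terminal -1; root [..#/..#] d11
compare (H): move=+1 vs pass=-1

zugzwang(..#/..#, H) = False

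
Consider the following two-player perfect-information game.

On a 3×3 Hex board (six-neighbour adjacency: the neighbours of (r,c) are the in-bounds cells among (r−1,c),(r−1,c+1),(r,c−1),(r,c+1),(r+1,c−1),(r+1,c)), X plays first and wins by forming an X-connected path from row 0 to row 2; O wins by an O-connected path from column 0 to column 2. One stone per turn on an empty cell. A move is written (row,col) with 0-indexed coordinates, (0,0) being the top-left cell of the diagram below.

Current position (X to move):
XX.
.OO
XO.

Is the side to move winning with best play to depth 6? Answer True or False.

X winning at [XX./.OO/XO.]: True

ply 1, X at XX./.OO/XO. | (0,2)=-1→XXX/.OO/XO.; (1,0)=+1→XX./XOO/XO.*; (2,2)=-1→XX./.OO/XOX
ply 2: XX./XOO/XO. is terminal -1 (O); from XX./.OO/XO. depth 6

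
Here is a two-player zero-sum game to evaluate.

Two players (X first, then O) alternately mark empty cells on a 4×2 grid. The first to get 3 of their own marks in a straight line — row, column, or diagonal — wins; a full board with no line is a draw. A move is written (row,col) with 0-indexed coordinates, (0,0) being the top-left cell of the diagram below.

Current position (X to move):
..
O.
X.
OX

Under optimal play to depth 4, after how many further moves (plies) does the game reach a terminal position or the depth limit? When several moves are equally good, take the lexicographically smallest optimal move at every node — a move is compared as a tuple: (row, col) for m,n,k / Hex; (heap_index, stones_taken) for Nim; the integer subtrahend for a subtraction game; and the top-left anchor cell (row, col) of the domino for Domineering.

p1 X@[../O./X./OX]: (0,0)[X./O./X./OX]+0* (0,1)[.X/O./X./OX]+0 (1,1)[../OX/X./OX]+0 (2,1)[../O./XX/OX]+0
p2 O@[X./O./X./OX]: (0,1)[XO/O./X./OX]+0* (1,1)[X./OO/X./OX]+0 (2,1)[X./O./XO/OX]+0
p3 X@[XO/O./X./OX]: (1,1)[XO/OX/X./OX]+0* (2,1)[XO/O./XX/OX]+0
p4 O@[XO/OX/X./OX]: (2,1)[XO/OX/XO/OX]+0*
p5 X@[XO/OX/XO/OX] terminal +0; root [../O./X./OX] d4

PV length from [../O./X./OX]: 4 plies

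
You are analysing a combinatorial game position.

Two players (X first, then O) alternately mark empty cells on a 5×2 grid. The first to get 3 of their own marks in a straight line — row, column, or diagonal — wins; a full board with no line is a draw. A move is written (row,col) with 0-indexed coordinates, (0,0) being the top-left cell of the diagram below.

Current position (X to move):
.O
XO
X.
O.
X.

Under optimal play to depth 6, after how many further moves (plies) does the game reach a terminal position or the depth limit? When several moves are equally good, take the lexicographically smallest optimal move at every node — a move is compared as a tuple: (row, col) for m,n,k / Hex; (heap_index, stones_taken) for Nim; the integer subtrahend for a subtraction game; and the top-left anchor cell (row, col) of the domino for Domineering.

ply 1, X at .O/XO/X./O./X. | (0,0)=+1→XO/XO/X./O./X.*; (2,1)=+0→.O/XO/XX/O./X.; (3,1)=-1→.O/XO/X./OX/X.; (4,1)=-1→.O/XO/X./O./XX
ply 2: XO/XO/X./O./X. is terminal -1 (O); from .O/XO/X./O./X. depth 6

PV length from [.O/XO/X./O./X.]: 1 ply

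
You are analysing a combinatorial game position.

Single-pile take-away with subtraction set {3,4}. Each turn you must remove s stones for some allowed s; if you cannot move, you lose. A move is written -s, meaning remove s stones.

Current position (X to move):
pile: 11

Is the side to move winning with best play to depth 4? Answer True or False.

X winning at [11]: True

ply 1, X at 11 | -3=+1→8*; -4=+1→7
ply 2, O at 8 | -3=-1→5*; -4=-1→4
ply 3, X at 5 | -3=+1→2*; -4=+1→1
ply 4: 2 is terminal -1 (O); from 11 depth 4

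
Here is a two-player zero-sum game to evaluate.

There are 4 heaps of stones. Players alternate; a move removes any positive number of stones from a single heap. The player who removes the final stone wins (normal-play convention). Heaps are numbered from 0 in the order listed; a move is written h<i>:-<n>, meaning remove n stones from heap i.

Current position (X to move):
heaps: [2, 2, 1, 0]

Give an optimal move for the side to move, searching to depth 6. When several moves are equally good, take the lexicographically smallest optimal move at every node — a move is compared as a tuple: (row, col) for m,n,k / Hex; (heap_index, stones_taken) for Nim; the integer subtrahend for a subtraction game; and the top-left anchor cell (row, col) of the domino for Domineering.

p1 X@[(2,2,1,0)]: h0:-1[(1,2,1,0)]-1 h0:-2[(0,2,1,0)]-1 h1:-1[(2,1,1,0)]-1 h1:-2[(2,0,1,0)]-1 h2:-1[(2,2,0,0)]+1*
p2 O@[(2,2,0,0)]: h0:-1[(1,2,0,0)]-1* h0:-2[(0,2,0,0)]-1 h1:-1[(2,1,0,0)]-1 h1:-2[(2,0,0,0)]-1
p3 X@[(1,2,0,0)]: h0:-1[(0,2,0,0)]-1 h1:-1[(1,1,0,0)]+1* h1:-2[(1,0,0,0)]-1
p4 O@[(1,1,0,0)]: h0:-1[(0,1,0,0)]-1* h1:-1[(1,0,0,0)]-1
p5 X@[(0,1,0,0)]: h1:-1[(0,0,0,0)]+1*
p6 O@[(0,0,0,0)] terminal -1; root [(2,2,1,0)] d6

X's best at [(2,2,1,0)]: h2:-1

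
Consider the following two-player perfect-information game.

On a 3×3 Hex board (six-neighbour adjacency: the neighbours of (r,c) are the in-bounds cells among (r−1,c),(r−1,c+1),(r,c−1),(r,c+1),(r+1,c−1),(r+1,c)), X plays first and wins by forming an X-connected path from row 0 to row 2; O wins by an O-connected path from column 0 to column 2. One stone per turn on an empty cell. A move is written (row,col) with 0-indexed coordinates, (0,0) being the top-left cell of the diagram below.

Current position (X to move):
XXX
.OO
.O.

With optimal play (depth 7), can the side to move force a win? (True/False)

X winning at [XXX/.OO/.O.]: False

[XXX/.OO/.O.] X move#1: (1,0):-1/XXX/XOO/.O.*, (2,0):-1/XXX/.OO/XO., (2,2):-1/XXX/.OO/.OX
[XXX/XOO/.O.] O move#2: (2,0):+1/XXX/XOO/OO.*, (2,2):-1/XXX/XOO/.OO
[XXX/XOO/OO.] end (terminal -1, X#3); searched XXX/.OO/.O. to 7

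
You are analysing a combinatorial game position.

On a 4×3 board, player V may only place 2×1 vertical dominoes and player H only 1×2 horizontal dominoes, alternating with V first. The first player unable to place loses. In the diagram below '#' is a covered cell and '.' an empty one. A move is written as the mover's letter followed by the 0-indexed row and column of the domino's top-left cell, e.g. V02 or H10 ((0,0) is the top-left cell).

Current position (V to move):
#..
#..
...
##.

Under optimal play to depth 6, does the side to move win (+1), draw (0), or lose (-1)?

ply 1, V at #../#../.../##. | V01=+1→##./##./.../##.*; V02=+1→#.#/#.#/.../##.; V11=+1→#../##./.#./##.; V12=+1→#../#.#/..#/##.; V22=-1→#../#../..#/###
ply 2, H at ##./##./.../##. | H20=-1→##./##./##./##.*; H21=-1→##./##./.##/##.
ply 3, V at ##./##./##./##. | V02=+1→###/###/##./##.*; V12=+1→##./###/###/##.; V22=+1→##./##./###/###
ply 4: ###/###/##./##. is terminal -1 (H); from #../#../.../##. depth 6

value(#../#../.../##., V) = +1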